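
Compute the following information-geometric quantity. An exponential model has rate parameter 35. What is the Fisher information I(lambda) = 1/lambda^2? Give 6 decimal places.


Fisher information for exponential: I(lambda) = 1/lambda^2.
lambda = 35, lambda^2 = 1225.
I = 1/1225 = 0.000816

0.000816


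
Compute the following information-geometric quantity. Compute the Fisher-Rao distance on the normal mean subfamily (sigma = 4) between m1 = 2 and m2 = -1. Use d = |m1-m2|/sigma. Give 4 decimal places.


On the fixed-variance normal subfamily, geodesic distance = |m1-m2|/sigma.
|2 - -1| = 3.
sigma = 4.
d = 3/4 = 0.7500

0.7500


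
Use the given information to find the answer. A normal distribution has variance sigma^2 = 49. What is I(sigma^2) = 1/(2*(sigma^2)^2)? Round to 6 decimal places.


Fisher information for variance: I(sigma^2) = 1/(2*sigma^4).
sigma^2 = 49, so sigma^4 = 2401.
I = 1/(2*2401) = 1/4802 = 0.000208

0.000208


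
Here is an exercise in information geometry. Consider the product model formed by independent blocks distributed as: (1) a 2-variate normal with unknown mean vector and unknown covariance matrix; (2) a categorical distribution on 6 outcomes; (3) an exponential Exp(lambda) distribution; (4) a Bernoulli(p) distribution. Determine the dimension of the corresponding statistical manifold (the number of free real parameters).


The dimension of a statistical manifold equals the number of free
(independent) real parameters of the model. For a product of independent
blocks the parameter counts add.
- 2-variate normal: 2 (mean) + 2*3/2 = 3 (symmetric covariance) = 5.
- categorical on 6 outcomes (probabilities sum to 1): 6-1 = 5.
- exponential (lambda): 1.
- Bernoulli (p): 1.
Total = 5 + 5 + 1 + 1 = 12.
Dimension = 12

12


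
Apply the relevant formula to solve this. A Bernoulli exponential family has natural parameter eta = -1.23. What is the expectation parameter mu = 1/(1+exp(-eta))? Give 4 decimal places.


Dual coordinate (expectation parameter) for Bernoulli:
mu = 1/(1+exp(-eta)).
eta = -1.23.
exp(-eta) = exp(1.23) = 3.42123.
mu = 1/(1+3.42123) = 0.2262

0.2262


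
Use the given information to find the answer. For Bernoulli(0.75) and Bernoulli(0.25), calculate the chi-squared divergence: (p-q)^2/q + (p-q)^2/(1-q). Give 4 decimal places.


Chi-squared divergence between Bernoulli distributions:
chi^2 = (p-q)^2/q + (p-q)^2/(1-q).
p = 0.75, q = 0.25, p-q = 0.5.
(p-q)^2 = 0.25.
term1 = 0.25/0.25 = 1.0.
term2 = 0.25/0.75 = 0.333333.
chi^2 = 1.0 + 0.333333 = 1.3333

1.3333


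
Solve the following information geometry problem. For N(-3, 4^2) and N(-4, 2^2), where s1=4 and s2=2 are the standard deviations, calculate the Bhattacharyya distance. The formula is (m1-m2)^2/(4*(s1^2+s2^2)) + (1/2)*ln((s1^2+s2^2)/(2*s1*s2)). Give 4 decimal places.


Bhattacharyya distance between two Gaussians:
DB = (m1-m2)^2/(4*(s1^2+s2^2)) + (1/2)*ln((s1^2+s2^2)/(2*s1*s2)).
(m1-m2)^2 = (1)^2 = 1.
s1^2+s2^2 = 16 + 4 = 20.
term1 = 1/80 = 0.0125.
term2 = 0.5*ln(20/16.0) = 0.111572.
DB = 0.0125 + 0.111572 = 0.1241

0.1241


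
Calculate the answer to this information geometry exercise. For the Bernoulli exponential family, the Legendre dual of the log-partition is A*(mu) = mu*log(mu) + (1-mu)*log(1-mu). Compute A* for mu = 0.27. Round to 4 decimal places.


Legendre transform for Bernoulli:
A*(mu) = mu*log(mu) + (1-mu)*log(1-mu).
mu = 0.27, 1-mu = 0.73.
mu*log(mu) = 0.27*log(0.27) = -0.35352.
(1-mu)*log(1-mu) = 0.73*log(0.73) = -0.229739.
A* = -0.35352 + -0.229739 = -0.5833

-0.5833


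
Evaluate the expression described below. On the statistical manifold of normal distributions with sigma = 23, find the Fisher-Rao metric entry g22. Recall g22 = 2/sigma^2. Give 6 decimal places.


For the 2-parameter normal family, the Fisher metric has:
  g11 = 1/sigma^2, g22 = 2/sigma^2.
sigma = 23, sigma^2 = 529.
g22 = 0.003781

0.003781


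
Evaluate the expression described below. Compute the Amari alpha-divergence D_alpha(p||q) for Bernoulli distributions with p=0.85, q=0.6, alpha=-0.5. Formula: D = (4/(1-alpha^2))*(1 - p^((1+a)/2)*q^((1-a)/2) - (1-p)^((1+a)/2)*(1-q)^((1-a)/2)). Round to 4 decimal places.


Amari alpha-divergence:
D = (4/(1-alpha^2))*(1 - p^((1+a)/2)*q^((1-a)/2) - (1-p)^((1+a)/2)*(1-q)^((1-a)/2)).
alpha = -0.5, p = 0.85, q = 0.6.
e1 = (1+alpha)/2 = 0.25, e2 = (1-alpha)/2 = 0.75.
t1 = p^e1 * q^e2 = 0.85^0.25 * 0.6^0.75 = 0.654588.
t2 = (1-p)^e1 * (1-q)^e2 = 0.15^0.25 * 0.4^0.75 = 0.313017.
4/(1-alpha^2) = 5.333333.
D = 5.333333*(1 - 0.654588 - 0.313017) = 0.1728

0.1728


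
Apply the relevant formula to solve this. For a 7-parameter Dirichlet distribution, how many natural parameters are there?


Exponential family dimension calculation:
Dirichlet with 7 components has 7 natural parameters.

7


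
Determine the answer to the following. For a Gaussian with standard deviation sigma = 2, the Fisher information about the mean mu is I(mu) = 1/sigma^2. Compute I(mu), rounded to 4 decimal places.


The Fisher information for the mean of a normal distribution is I(mu) = 1/sigma^2.
sigma = 2, so sigma^2 = 4.
I(mu) = 1/4 = 0.2500

0.2500


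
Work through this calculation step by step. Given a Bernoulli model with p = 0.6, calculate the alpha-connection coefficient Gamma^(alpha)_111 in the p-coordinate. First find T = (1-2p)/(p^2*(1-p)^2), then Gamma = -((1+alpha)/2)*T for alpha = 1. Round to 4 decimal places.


Skewness (Amari-Chentsov) tensor: T = (1-2p)/(p^2*(1-p)^2).
p = 0.6, 1-2p = -0.2, p^2 = 0.36, (1-p)^2 = 0.16.
T = -0.2/(0.36 * 0.16) = -3.472222.
In the p-coordinate, Gamma^(alpha) = Gamma^(0) - (alpha/2)*T with Gamma^(0) = (1/2)*g'(p) = -T/2,
so Gamma^(alpha) = -((1+alpha)/2)*T.
alpha = 1, -(1+alpha)/2 = -1.0.
Gamma = -1.0 * -3.472222 = 3.4722

3.4722


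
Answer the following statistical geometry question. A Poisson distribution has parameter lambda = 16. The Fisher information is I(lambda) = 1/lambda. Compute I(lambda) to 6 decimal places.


Fisher information for Poisson: I(lambda) = 1/lambda.
lambda = 16.
I(lambda) = 1/16 = 0.062500

0.062500


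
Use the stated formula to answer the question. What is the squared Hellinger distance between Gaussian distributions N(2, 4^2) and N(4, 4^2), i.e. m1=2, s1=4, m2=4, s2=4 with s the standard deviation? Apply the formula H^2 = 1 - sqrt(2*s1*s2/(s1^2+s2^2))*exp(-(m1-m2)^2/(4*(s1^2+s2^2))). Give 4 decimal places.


Squared Hellinger distance for Gaussians:
H^2 = 1 - sqrt(2*s1*s2/(s1^2+s2^2)) * exp(-(m1-m2)^2/(4*(s1^2+s2^2))).
s1^2 = 16, s2^2 = 16, s1^2+s2^2 = 32.
sqrt(2*4*4/(32)) = 1.0.
(m1-m2)^2 = (-2)^2 = 4.
exp(-4/(4*32)) = exp(-0.03125) = 0.969233.
H^2 = 1 - 1.0*0.969233 = 0.0308

0.0308


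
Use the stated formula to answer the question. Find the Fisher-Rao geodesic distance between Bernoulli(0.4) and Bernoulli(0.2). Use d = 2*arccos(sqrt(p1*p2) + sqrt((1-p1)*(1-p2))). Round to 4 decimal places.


Geodesic distance on Bernoulli manifold:
d(p1,p2) = 2*arccos(sqrt(p1*p2) + sqrt((1-p1)*(1-p2))).
sqrt(p1*p2) = sqrt(0.4*0.2) = 0.282843.
sqrt((1-p1)*(1-p2)) = sqrt(0.6*0.8) = 0.69282.
arg = 0.282843 + 0.69282 = 0.975663.
d = 2*arccos(0.975663) = 0.4421

0.4421


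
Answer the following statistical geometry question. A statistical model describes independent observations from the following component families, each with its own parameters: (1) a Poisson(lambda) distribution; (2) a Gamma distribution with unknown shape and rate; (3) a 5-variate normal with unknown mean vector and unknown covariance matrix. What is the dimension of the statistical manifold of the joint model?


The dimension of a statistical manifold equals the number of free
(independent) real parameters of the model. For a product of independent
blocks the parameter counts add.
- Poisson (lambda): 1.
- Gamma (shape, rate): 2.
- 5-variate normal: 5 (mean) + 5*6/2 = 15 (symmetric covariance) = 20.
Total = 1 + 2 + 20 = 23.
Dimension = 23

23


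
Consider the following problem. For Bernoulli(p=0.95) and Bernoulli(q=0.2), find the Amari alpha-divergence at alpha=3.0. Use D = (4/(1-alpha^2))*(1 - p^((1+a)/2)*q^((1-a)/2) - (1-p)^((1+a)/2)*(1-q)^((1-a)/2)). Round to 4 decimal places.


Amari alpha-divergence:
D = (4/(1-alpha^2))*(1 - p^((1+a)/2)*q^((1-a)/2) - (1-p)^((1+a)/2)*(1-q)^((1-a)/2)).
alpha = 3.0, p = 0.95, q = 0.2.
e1 = (1+alpha)/2 = 2.0, e2 = (1-alpha)/2 = -1.0.
t1 = p^e1 * q^e2 = 0.95^2.0 * 0.2^-1.0 = 4.5125.
t2 = (1-p)^e1 * (1-q)^e2 = 0.05^2.0 * 0.8^-1.0 = 0.003125.
4/(1-alpha^2) = -0.5.
D = -0.5*(1 - 4.5125 - 0.003125) = 1.7578

1.7578


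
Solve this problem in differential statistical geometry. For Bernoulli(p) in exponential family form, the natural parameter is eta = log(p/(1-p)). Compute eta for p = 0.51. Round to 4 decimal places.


Natural parameter for Bernoulli: eta = log(p/(1-p)).
p = 0.51, 1-p = 0.49.
p/(1-p) = 1.040816.
eta = log(1.040816) = 0.0400

0.0400


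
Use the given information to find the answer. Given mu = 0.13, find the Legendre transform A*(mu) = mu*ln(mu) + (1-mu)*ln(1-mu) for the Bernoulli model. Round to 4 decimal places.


Legendre transform for Bernoulli:
A*(mu) = mu*log(mu) + (1-mu)*log(1-mu).
mu = 0.13, 1-mu = 0.87.
mu*log(mu) = 0.13*log(0.13) = -0.265229.
(1-mu)*log(1-mu) = 0.87*log(0.87) = -0.121158.
A* = -0.265229 + -0.121158 = -0.3864

-0.3864


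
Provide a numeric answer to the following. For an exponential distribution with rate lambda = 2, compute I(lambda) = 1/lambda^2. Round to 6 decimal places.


Fisher information for exponential: I(lambda) = 1/lambda^2.
lambda = 2, lambda^2 = 4.
I = 1/4 = 0.250000

0.250000


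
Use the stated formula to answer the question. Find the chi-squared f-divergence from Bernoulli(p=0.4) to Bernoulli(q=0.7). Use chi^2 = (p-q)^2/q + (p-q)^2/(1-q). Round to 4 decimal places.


Chi-squared divergence between Bernoulli distributions:
chi^2 = (p-q)^2/q + (p-q)^2/(1-q).
p = 0.4, q = 0.7, p-q = -0.3.
(p-q)^2 = 0.09.
term1 = 0.09/0.7 = 0.128571.
term2 = 0.09/0.3 = 0.3.
chi^2 = 0.128571 + 0.3 = 0.4286

0.4286


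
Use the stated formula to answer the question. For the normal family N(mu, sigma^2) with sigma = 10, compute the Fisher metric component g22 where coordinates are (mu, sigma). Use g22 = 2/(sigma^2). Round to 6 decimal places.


For the 2-parameter normal family, the Fisher metric has:
  g11 = 1/sigma^2, g22 = 2/sigma^2.
sigma = 10, sigma^2 = 100.
g22 = 0.020000

0.020000


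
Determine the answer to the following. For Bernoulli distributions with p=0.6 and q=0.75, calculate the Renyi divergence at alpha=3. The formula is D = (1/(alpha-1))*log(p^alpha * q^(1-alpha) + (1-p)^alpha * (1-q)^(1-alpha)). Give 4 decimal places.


Renyi divergence of order alpha between Bernoulli distributions:
D = (1/(alpha-1))*log(p^alpha * q^(1-alpha) + (1-p)^alpha * (1-q)^(1-alpha)).
alpha = 3, p = 0.6, q = 0.75.
p^alpha * q^(1-alpha) = 0.6^3 * 0.75^-2 = 0.384.
(1-p)^alpha * (1-q)^(1-alpha) = 0.4^3 * 0.25^-2 = 1.024.
sum = 0.384 + 1.024 = 1.408.
D = (1/2)*log(1.408) = 0.1711

0.1711


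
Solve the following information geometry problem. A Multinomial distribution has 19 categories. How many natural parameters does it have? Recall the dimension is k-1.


Exponential family dimension calculation:
For Multinomial with k=19 categories, dim = k-1 = 18.

18


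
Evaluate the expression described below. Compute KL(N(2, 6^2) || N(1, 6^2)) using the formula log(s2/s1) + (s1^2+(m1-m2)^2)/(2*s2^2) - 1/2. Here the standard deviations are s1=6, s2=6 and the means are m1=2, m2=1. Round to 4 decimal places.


KL divergence between normal distributions:
KL = log(s2/s1) + (s1^2 + (m1-m2)^2)/(2*s2^2) - 1/2.
log(6/6) = 0.0.
(6^2 + (2-1)^2)/(2*6^2) = (36 + 1)/72 = 0.513889.
KL = 0.0 + 0.513889 - 0.5 = 0.0139

0.0139


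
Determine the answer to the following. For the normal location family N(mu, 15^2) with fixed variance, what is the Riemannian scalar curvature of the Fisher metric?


This family has a single free parameter, so its statistical manifold
is 1-dimensional. The Riemann curvature tensor of any 1-dimensional
Riemannian manifold vanishes identically, so R = 0.

0


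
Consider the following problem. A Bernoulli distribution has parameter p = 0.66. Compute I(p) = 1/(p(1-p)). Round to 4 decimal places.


For Bernoulli(p), Fisher information is I(p) = 1/(p*(1-p)).
p = 0.66, 1-p = 0.34.
p*(1-p) = 0.2244.
I(p) = 1/0.2244 = 4.4563

4.4563


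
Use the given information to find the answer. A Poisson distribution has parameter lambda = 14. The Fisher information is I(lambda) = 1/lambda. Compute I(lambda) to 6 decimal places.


Fisher information for Poisson: I(lambda) = 1/lambda.
lambda = 14.
I(lambda) = 1/14 = 0.071429

0.071429


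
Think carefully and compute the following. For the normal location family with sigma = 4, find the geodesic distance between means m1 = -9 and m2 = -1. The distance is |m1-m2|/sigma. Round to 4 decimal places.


On the fixed-variance normal subfamily, geodesic distance = |m1-m2|/sigma.
|-9 - -1| = 8.
sigma = 4.
d = 8/4 = 2.0000

2.0000


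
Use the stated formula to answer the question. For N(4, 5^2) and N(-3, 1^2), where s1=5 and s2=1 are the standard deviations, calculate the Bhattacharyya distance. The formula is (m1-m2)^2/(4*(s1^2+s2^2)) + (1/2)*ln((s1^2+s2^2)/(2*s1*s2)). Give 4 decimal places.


Bhattacharyya distance between two Gaussians:
DB = (m1-m2)^2/(4*(s1^2+s2^2)) + (1/2)*ln((s1^2+s2^2)/(2*s1*s2)).
(m1-m2)^2 = (7)^2 = 49.
s1^2+s2^2 = 25 + 1 = 26.
term1 = 49/104 = 0.471154.
term2 = 0.5*ln(26/10.0) = 0.477756.
DB = 0.471154 + 0.477756 = 0.9489

0.9489


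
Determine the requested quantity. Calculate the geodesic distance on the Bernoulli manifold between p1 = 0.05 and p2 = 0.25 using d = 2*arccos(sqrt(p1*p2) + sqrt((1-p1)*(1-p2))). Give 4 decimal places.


Geodesic distance on Bernoulli manifold:
d(p1,p2) = 2*arccos(sqrt(p1*p2) + sqrt((1-p1)*(1-p2))).
sqrt(p1*p2) = sqrt(0.05*0.25) = 0.111803.
sqrt((1-p1)*(1-p2)) = sqrt(0.95*0.75) = 0.844097.
arg = 0.111803 + 0.844097 = 0.955901.
d = 2*arccos(0.955901) = 0.5962

0.5962


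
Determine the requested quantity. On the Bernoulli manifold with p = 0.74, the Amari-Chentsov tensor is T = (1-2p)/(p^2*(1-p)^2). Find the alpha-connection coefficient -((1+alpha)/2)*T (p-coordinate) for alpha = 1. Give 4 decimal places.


Skewness (Amari-Chentsov) tensor: T = (1-2p)/(p^2*(1-p)^2).
p = 0.74, 1-2p = -0.48, p^2 = 0.5476, (1-p)^2 = 0.0676.
T = -0.48/(0.5476 * 0.0676) = -12.966749.
In the p-coordinate, Gamma^(alpha) = Gamma^(0) - (alpha/2)*T with Gamma^(0) = (1/2)*g'(p) = -T/2,
so Gamma^(alpha) = -((1+alpha)/2)*T.
alpha = 1, -(1+alpha)/2 = -1.0.
Gamma = -1.0 * -12.966749 = 12.9667

12.9667


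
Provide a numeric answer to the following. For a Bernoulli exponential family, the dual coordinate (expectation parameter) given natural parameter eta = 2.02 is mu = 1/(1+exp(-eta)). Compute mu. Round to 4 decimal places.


Dual coordinate (expectation parameter) for Bernoulli:
mu = 1/(1+exp(-eta)).
eta = 2.02.
exp(-eta) = exp(-2.02) = 0.132655.
mu = 1/(1+0.132655) = 0.8829

0.8829


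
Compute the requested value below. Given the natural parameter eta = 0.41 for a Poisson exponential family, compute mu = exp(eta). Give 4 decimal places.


Expectation parameter for Poisson exponential family:
mu = exp(eta).
eta = 0.41.
mu = exp(0.41) = 1.5068

1.5068


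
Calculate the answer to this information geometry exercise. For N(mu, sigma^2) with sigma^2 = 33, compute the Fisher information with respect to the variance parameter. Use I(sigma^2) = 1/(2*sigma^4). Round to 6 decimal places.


Fisher information for variance: I(sigma^2) = 1/(2*sigma^4).
sigma^2 = 33, so sigma^4 = 1089.
I = 1/(2*1089) = 1/2178 = 0.000459

0.000459


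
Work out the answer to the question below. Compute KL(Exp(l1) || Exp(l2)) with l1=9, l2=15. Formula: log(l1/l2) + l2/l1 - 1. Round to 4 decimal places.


KL divergence for exponential family:
KL = log(l1/l2) + l2/l1 - 1.
log(9/15) = -0.510826.
15/9 = 1.666667.
KL = -0.510826 + 1.666667 - 1 = 0.1558

0.1558


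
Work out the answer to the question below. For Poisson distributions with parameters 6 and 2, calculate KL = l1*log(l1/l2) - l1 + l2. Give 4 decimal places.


KL divergence for Poisson:
KL = l1*log(l1/l2) - l1 + l2.
l1 = 6, l2 = 2.
log(6/2) = 1.098612.
l1*log(l1/l2) = 6 * 1.098612 = 6.591674.
KL = 6.591674 - 6 + 2 = 2.5917

2.5917


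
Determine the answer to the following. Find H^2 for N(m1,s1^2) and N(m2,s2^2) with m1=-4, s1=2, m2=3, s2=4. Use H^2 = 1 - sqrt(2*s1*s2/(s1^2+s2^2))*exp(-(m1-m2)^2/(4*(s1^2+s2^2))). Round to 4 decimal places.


Squared Hellinger distance for Gaussians:
H^2 = 1 - sqrt(2*s1*s2/(s1^2+s2^2)) * exp(-(m1-m2)^2/(4*(s1^2+s2^2))).
s1^2 = 4, s2^2 = 16, s1^2+s2^2 = 20.
sqrt(2*2*4/(20)) = 0.894427.
(m1-m2)^2 = (-7)^2 = 49.
exp(-49/(4*20)) = exp(-0.6125) = 0.541994.
H^2 = 1 - 0.894427*0.541994 = 0.5152

0.5152


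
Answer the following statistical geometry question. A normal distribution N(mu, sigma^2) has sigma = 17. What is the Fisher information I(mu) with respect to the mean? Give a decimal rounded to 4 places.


The Fisher information for the mean of a normal distribution is I(mu) = 1/sigma^2.
sigma = 17, so sigma^2 = 289.
I(mu) = 1/289 = 0.0035

0.0035


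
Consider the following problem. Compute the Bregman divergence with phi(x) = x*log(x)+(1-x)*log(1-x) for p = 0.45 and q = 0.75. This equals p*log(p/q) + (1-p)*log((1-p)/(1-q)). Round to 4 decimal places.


Bregman divergence with negative entropy generator:
D = p*log(p/q) + (1-p)*log((1-p)/(1-q)).
p = 0.45, q = 0.75.
p*log(p/q) = 0.45*log(0.45/0.75) = -0.229872.
(1-p)*log((1-p)/(1-q)) = 0.55*log(0.55/0.25) = 0.433652.
D = -0.229872 + 0.433652 = 0.2038

0.2038


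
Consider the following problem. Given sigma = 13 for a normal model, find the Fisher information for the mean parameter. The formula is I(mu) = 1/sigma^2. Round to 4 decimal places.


The Fisher information for the mean of a normal distribution is I(mu) = 1/sigma^2.
sigma = 13, so sigma^2 = 169.
I(mu) = 1/169 = 0.0059

0.0059


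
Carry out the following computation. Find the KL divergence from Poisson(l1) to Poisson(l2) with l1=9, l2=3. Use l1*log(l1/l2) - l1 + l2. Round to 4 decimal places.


KL divergence for Poisson:
KL = l1*log(l1/l2) - l1 + l2.
l1 = 9, l2 = 3.
log(9/3) = 1.098612.
l1*log(l1/l2) = 9 * 1.098612 = 9.887511.
KL = 9.887511 - 9 + 3 = 3.8875

3.8875


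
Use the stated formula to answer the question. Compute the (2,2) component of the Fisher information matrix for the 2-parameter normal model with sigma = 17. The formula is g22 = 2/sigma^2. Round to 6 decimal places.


For the 2-parameter normal family, the Fisher metric has:
  g11 = 1/sigma^2, g22 = 2/sigma^2.
sigma = 17, sigma^2 = 289.
g22 = 0.006920

0.006920


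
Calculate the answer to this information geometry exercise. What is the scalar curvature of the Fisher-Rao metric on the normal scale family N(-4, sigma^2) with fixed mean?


This family has a single free parameter, so its statistical manifold
is 1-dimensional. The Riemann curvature tensor of any 1-dimensional
Riemannian manifold vanishes identically, so R = 0.

0


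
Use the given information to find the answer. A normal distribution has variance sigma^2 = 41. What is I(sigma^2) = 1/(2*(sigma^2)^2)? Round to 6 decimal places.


Fisher information for variance: I(sigma^2) = 1/(2*sigma^4).
sigma^2 = 41, so sigma^4 = 1681.
I = 1/(2*1681) = 1/3362 = 0.000297

0.000297


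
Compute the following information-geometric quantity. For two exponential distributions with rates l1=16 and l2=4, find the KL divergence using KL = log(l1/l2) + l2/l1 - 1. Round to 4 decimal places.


KL divergence for exponential family:
KL = log(l1/l2) + l2/l1 - 1.
log(16/4) = 1.386294.
4/16 = 0.25.
KL = 1.386294 + 0.25 - 1 = 0.6363

0.6363


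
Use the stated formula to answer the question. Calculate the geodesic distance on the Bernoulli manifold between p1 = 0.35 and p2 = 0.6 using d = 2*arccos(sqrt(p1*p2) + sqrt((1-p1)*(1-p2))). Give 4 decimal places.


Geodesic distance on Bernoulli manifold:
d(p1,p2) = 2*arccos(sqrt(p1*p2) + sqrt((1-p1)*(1-p2))).
sqrt(p1*p2) = sqrt(0.35*0.6) = 0.458258.
sqrt((1-p1)*(1-p2)) = sqrt(0.65*0.4) = 0.509902.
arg = 0.458258 + 0.509902 = 0.96816.
d = 2*arccos(0.96816) = 0.5061

0.5061


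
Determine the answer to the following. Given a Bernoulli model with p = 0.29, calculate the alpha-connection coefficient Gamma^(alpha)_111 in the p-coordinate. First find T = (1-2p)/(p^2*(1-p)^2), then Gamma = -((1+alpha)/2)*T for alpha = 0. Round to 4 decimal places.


Skewness (Amari-Chentsov) tensor: T = (1-2p)/(p^2*(1-p)^2).
p = 0.29, 1-2p = 0.42, p^2 = 0.0841, (1-p)^2 = 0.5041.
T = 0.42/(0.0841 * 0.5041) = 9.906873.
In the p-coordinate, Gamma^(alpha) = Gamma^(0) - (alpha/2)*T with Gamma^(0) = (1/2)*g'(p) = -T/2,
so Gamma^(alpha) = -((1+alpha)/2)*T.
alpha = 0, -(1+alpha)/2 = -0.5.
Gamma = -0.5 * 9.906873 = -4.9534

-4.9534


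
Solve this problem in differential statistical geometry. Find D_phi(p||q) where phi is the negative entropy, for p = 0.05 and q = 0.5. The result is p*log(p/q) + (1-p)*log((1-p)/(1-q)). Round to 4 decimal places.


Bregman divergence with negative entropy generator:
D = p*log(p/q) + (1-p)*log((1-p)/(1-q)).
p = 0.05, q = 0.5.
p*log(p/q) = 0.05*log(0.05/0.5) = -0.115129.
(1-p)*log((1-p)/(1-q)) = 0.95*log(0.95/0.5) = 0.609761.
D = -0.115129 + 0.609761 = 0.4946

0.4946


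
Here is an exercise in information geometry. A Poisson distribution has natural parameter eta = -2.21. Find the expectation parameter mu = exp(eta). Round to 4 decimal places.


Expectation parameter for Poisson exponential family:
mu = exp(eta).
eta = -2.21.
mu = exp(-2.21) = 0.1097

0.1097


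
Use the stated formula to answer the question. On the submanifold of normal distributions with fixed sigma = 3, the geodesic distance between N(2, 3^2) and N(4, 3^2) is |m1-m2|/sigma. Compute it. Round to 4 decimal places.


On the fixed-variance normal subfamily, geodesic distance = |m1-m2|/sigma.
|2 - 4| = 2.
sigma = 3.
d = 2/3 = 0.6667

0.6667


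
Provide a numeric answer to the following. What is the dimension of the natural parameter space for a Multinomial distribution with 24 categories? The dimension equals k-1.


Exponential family dimension calculation:
For Multinomial with k=24 categories, dim = k-1 = 23.

23


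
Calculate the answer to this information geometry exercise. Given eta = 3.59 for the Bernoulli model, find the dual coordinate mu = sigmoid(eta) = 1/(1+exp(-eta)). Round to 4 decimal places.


Dual coordinate (expectation parameter) for Bernoulli:
mu = 1/(1+exp(-eta)).
eta = 3.59.
exp(-eta) = exp(-3.59) = 0.027598.
mu = 1/(1+0.027598) = 0.9731

0.9731


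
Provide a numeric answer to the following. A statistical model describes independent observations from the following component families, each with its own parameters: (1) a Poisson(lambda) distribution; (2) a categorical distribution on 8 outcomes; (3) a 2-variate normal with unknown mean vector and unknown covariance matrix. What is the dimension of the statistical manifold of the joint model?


The dimension of a statistical manifold equals the number of free
(independent) real parameters of the model. For a product of independent
blocks the parameter counts add.
- Poisson (lambda): 1.
- categorical on 8 outcomes (probabilities sum to 1): 8-1 = 7.
- 2-variate normal: 2 (mean) + 2*3/2 = 3 (symmetric covariance) = 5.
Total = 1 + 7 + 5 = 13.
Dimension = 13

13


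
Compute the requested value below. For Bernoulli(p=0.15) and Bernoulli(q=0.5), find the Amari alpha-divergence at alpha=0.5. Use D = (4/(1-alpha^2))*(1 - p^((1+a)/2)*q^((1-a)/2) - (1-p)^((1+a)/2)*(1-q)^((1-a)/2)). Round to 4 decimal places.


Amari alpha-divergence:
D = (4/(1-alpha^2))*(1 - p^((1+a)/2)*q^((1-a)/2) - (1-p)^((1+a)/2)*(1-q)^((1-a)/2)).
alpha = 0.5, p = 0.15, q = 0.5.
e1 = (1+alpha)/2 = 0.75, e2 = (1-alpha)/2 = 0.25.
t1 = p^e1 * q^e2 = 0.15^0.75 * 0.5^0.25 = 0.20268.
t2 = (1-p)^e1 * (1-q)^e2 = 0.85^0.75 * 0.5^0.25 = 0.744401.
4/(1-alpha^2) = 5.333333.
D = 5.333333*(1 - 0.20268 - 0.744401) = 0.2822

0.2822


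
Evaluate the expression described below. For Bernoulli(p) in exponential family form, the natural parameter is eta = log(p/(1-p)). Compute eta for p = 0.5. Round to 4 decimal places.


Natural parameter for Bernoulli: eta = log(p/(1-p)).
p = 0.5, 1-p = 0.5.
p/(1-p) = 1.0.
eta = log(1.0) = 0.0000

0.0000


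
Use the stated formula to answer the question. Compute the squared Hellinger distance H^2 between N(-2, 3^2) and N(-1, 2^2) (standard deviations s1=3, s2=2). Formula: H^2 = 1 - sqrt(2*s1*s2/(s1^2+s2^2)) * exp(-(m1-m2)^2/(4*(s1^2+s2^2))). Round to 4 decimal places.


Squared Hellinger distance for Gaussians:
H^2 = 1 - sqrt(2*s1*s2/(s1^2+s2^2)) * exp(-(m1-m2)^2/(4*(s1^2+s2^2))).
s1^2 = 9, s2^2 = 4, s1^2+s2^2 = 13.
sqrt(2*3*2/(13)) = 0.960769.
(m1-m2)^2 = (-1)^2 = 1.
exp(-1/(4*13)) = exp(-0.019231) = 0.980953.
H^2 = 1 - 0.960769*0.980953 = 0.0575

0.0575


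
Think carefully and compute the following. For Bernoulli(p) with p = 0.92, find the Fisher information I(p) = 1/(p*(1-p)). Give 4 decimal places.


For Bernoulli(p), Fisher information is I(p) = 1/(p*(1-p)).
p = 0.92, 1-p = 0.08.
p*(1-p) = 0.0736.
I(p) = 1/0.0736 = 13.5870

13.5870


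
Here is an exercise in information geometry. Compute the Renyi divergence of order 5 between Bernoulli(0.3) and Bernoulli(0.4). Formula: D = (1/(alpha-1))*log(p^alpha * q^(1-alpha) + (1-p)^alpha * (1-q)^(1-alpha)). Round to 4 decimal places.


Renyi divergence of order alpha between Bernoulli distributions:
D = (1/(alpha-1))*log(p^alpha * q^(1-alpha) + (1-p)^alpha * (1-q)^(1-alpha)).
alpha = 5, p = 0.3, q = 0.4.
p^alpha * q^(1-alpha) = 0.3^5 * 0.4^-4 = 0.094922.
(1-p)^alpha * (1-q)^(1-alpha) = 0.7^5 * 0.6^-4 = 1.296836.
sum = 0.094922 + 1.296836 = 1.391758.
D = (1/4)*log(1.391758) = 0.0826

0.0826


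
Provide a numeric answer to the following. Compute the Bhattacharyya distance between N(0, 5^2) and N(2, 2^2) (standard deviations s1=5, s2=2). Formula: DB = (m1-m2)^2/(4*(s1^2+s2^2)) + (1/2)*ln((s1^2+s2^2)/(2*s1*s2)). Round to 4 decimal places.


Bhattacharyya distance between two Gaussians:
DB = (m1-m2)^2/(4*(s1^2+s2^2)) + (1/2)*ln((s1^2+s2^2)/(2*s1*s2)).
(m1-m2)^2 = (-2)^2 = 4.
s1^2+s2^2 = 25 + 4 = 29.
term1 = 4/116 = 0.034483.
term2 = 0.5*ln(29/20.0) = 0.185782.
DB = 0.034483 + 0.185782 = 0.2203

0.2203


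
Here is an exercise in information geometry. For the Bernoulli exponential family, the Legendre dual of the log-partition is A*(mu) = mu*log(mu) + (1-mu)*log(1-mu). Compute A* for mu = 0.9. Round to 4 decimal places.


Legendre transform for Bernoulli:
A*(mu) = mu*log(mu) + (1-mu)*log(1-mu).
mu = 0.9, 1-mu = 0.1.
mu*log(mu) = 0.9*log(0.9) = -0.094824.
(1-mu)*log(1-mu) = 0.1*log(0.1) = -0.230259.
A* = -0.094824 + -0.230259 = -0.3251

-0.3251


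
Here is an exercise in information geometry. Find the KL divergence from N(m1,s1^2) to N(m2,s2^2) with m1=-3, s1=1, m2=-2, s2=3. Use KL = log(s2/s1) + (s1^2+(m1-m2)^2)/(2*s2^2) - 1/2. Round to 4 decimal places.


KL divergence between normal distributions:
KL = log(s2/s1) + (s1^2 + (m1-m2)^2)/(2*s2^2) - 1/2.
log(3/1) = 1.098612.
(1^2 + (-3--2)^2)/(2*3^2) = (1 + 1)/18 = 0.111111.
KL = 1.098612 + 0.111111 - 0.5 = 0.7097

0.7097


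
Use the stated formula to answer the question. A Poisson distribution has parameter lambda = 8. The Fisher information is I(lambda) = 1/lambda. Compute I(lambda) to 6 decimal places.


Fisher information for Poisson: I(lambda) = 1/lambda.
lambda = 8.
I(lambda) = 1/8 = 0.125000

0.125000


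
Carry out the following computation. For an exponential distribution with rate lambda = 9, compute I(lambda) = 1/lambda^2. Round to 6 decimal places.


Fisher information for exponential: I(lambda) = 1/lambda^2.
lambda = 9, lambda^2 = 81.
I = 1/81 = 0.012346

0.012346


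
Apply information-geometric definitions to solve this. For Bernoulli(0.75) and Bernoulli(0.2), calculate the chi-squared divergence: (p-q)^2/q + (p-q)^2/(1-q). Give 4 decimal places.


Chi-squared divergence between Bernoulli distributions:
chi^2 = (p-q)^2/q + (p-q)^2/(1-q).
p = 0.75, q = 0.2, p-q = 0.55.
(p-q)^2 = 0.3025.
term1 = 0.3025/0.2 = 1.5125.
term2 = 0.3025/0.8 = 0.378125.
chi^2 = 1.5125 + 0.378125 = 1.8906

1.8906


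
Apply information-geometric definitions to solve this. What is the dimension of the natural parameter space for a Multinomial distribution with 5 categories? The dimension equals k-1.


Exponential family dimension calculation:
For Multinomial with k=5 categories, dim = k-1 = 4.

4


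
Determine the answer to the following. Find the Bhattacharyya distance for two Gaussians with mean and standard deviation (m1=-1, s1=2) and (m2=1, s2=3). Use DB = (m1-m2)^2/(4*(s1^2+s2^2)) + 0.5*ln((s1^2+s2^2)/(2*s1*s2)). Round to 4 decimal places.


Bhattacharyya distance between two Gaussians:
DB = (m1-m2)^2/(4*(s1^2+s2^2)) + (1/2)*ln((s1^2+s2^2)/(2*s1*s2)).
(m1-m2)^2 = (-2)^2 = 4.
s1^2+s2^2 = 4 + 9 = 13.
term1 = 4/52 = 0.076923.
term2 = 0.5*ln(13/12.0) = 0.040021.
DB = 0.076923 + 0.040021 = 0.1169

0.1169


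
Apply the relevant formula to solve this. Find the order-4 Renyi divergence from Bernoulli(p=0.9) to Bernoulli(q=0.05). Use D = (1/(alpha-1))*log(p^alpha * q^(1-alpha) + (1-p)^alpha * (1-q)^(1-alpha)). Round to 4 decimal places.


Renyi divergence of order alpha between Bernoulli distributions:
D = (1/(alpha-1))*log(p^alpha * q^(1-alpha) + (1-p)^alpha * (1-q)^(1-alpha)).
alpha = 4, p = 0.9, q = 0.05.
p^alpha * q^(1-alpha) = 0.9^4 * 0.05^-3 = 5248.8.
(1-p)^alpha * (1-q)^(1-alpha) = 0.1^4 * 0.95^-3 = 0.000117.
sum = 5248.8 + 0.000117 = 5248.800117.
D = (1/3)*log(5248.800117) = 2.8553

2.8553


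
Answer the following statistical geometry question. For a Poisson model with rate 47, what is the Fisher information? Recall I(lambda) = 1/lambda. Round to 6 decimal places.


Fisher information for Poisson: I(lambda) = 1/lambda.
lambda = 47.
I(lambda) = 1/47 = 0.021277

0.021277


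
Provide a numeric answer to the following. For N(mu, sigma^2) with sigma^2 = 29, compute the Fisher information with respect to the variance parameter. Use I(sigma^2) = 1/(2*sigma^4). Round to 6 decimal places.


Fisher information for variance: I(sigma^2) = 1/(2*sigma^4).
sigma^2 = 29, so sigma^4 = 841.
I = 1/(2*841) = 1/1682 = 0.000595

0.000595


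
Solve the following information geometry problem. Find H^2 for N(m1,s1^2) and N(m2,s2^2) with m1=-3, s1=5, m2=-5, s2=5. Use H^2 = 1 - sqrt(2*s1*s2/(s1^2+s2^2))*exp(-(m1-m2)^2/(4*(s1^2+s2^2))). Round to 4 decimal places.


Squared Hellinger distance for Gaussians:
H^2 = 1 - sqrt(2*s1*s2/(s1^2+s2^2)) * exp(-(m1-m2)^2/(4*(s1^2+s2^2))).
s1^2 = 25, s2^2 = 25, s1^2+s2^2 = 50.
sqrt(2*5*5/(50)) = 1.0.
(m1-m2)^2 = (2)^2 = 4.
exp(-4/(4*50)) = exp(-0.02) = 0.980199.
H^2 = 1 - 1.0*0.980199 = 0.0198

0.0198


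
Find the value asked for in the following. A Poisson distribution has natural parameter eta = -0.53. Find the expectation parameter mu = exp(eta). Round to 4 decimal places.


Expectation parameter for Poisson exponential family:
mu = exp(eta).
eta = -0.53.
mu = exp(-0.53) = 0.5886

0.5886


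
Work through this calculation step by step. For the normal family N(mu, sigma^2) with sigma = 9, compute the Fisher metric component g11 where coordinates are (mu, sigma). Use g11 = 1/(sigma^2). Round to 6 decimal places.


For the 2-parameter normal family, the Fisher metric has:
  g11 = 1/sigma^2, g22 = 2/sigma^2.
sigma = 9, sigma^2 = 81.
g11 = 0.012346

0.012346


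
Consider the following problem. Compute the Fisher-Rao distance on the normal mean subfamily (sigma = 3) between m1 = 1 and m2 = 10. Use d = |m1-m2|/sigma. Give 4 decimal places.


On the fixed-variance normal subfamily, geodesic distance = |m1-m2|/sigma.
|1 - 10| = 9.
sigma = 3.
d = 9/3 = 3.0000

3.0000


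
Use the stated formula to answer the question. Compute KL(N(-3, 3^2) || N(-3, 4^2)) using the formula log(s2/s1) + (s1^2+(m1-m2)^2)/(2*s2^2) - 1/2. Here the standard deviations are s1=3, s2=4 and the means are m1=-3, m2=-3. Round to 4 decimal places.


KL divergence between normal distributions:
KL = log(s2/s1) + (s1^2 + (m1-m2)^2)/(2*s2^2) - 1/2.
log(4/3) = 0.287682.
(3^2 + (-3--3)^2)/(2*4^2) = (9 + 0)/32 = 0.28125.
KL = 0.287682 + 0.28125 - 0.5 = 0.0689

0.0689


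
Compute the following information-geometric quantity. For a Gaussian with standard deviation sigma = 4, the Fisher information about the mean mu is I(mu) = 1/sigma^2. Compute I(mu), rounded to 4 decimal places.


The Fisher information for the mean of a normal distribution is I(mu) = 1/sigma^2.
sigma = 4, so sigma^2 = 16.
I(mu) = 1/16 = 0.0625

0.0625


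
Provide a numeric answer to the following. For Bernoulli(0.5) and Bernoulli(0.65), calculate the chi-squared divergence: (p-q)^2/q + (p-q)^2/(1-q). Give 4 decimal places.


Chi-squared divergence between Bernoulli distributions:
chi^2 = (p-q)^2/q + (p-q)^2/(1-q).
p = 0.5, q = 0.65, p-q = -0.15.
(p-q)^2 = 0.0225.
term1 = 0.0225/0.65 = 0.034615.
term2 = 0.0225/0.35 = 0.064286.
chi^2 = 0.034615 + 0.064286 = 0.0989

0.0989


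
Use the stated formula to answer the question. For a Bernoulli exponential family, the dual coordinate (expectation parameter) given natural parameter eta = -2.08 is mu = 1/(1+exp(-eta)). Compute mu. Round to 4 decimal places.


Dual coordinate (expectation parameter) for Bernoulli:
mu = 1/(1+exp(-eta)).
eta = -2.08.
exp(-eta) = exp(2.08) = 8.004469.
mu = 1/(1+8.004469) = 0.1111

0.1111


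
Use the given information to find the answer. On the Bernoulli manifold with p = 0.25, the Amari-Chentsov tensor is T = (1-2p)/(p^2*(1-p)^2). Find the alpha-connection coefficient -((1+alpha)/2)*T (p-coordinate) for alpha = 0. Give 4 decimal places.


Skewness (Amari-Chentsov) tensor: T = (1-2p)/(p^2*(1-p)^2).
p = 0.25, 1-2p = 0.5, p^2 = 0.0625, (1-p)^2 = 0.5625.
T = 0.5/(0.0625 * 0.5625) = 14.222222.
In the p-coordinate, Gamma^(alpha) = Gamma^(0) - (alpha/2)*T with Gamma^(0) = (1/2)*g'(p) = -T/2,
so Gamma^(alpha) = -((1+alpha)/2)*T.
alpha = 0, -(1+alpha)/2 = -0.5.
Gamma = -0.5 * 14.222222 = -7.1111

-7.1111


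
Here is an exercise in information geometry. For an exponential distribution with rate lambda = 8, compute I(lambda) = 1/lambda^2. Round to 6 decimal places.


Fisher information for exponential: I(lambda) = 1/lambda^2.
lambda = 8, lambda^2 = 64.
I = 1/64 = 0.015625

0.015625


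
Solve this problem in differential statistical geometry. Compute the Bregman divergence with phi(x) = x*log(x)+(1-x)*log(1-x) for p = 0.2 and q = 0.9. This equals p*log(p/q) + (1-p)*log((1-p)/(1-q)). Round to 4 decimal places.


Bregman divergence with negative entropy generator:
D = p*log(p/q) + (1-p)*log((1-p)/(1-q)).
p = 0.2, q = 0.9.
p*log(p/q) = 0.2*log(0.2/0.9) = -0.300815.
(1-p)*log((1-p)/(1-q)) = 0.8*log(0.8/0.1) = 1.663553.
D = -0.300815 + 1.663553 = 1.3627

1.3627


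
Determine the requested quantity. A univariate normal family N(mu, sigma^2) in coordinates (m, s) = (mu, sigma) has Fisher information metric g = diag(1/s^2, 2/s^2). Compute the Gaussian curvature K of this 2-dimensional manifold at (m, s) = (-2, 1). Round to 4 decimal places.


The metric has the form g = (A dm^2 + B ds^2)/s^2 with A = 1, B = 2.
Substitute u = sqrt(A/B)*m: g = B*(du^2 + ds^2)/s^2, i.e. B times the
Poincare upper half-plane metric, which has constant Gaussian curvature -1.
Scaling a 2D metric by a constant c divides the Gaussian curvature by c,
so K = -1/B = -1/(2) = -0.5000 everywhere (the point (m, s) = (-2, 1) is irrelevant:
the curvature is constant).
The requested Gaussian curvature is K = -0.5000.

-0.5000


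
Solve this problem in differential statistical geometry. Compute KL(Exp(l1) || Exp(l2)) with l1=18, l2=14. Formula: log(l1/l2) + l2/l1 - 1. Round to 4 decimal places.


KL divergence for exponential family:
KL = log(l1/l2) + l2/l1 - 1.
log(18/14) = 0.251314.
14/18 = 0.777778.
KL = 0.251314 + 0.777778 - 1 = 0.0291

0.0291


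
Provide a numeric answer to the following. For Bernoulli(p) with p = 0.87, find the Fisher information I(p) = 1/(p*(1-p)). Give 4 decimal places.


For Bernoulli(p), Fisher information is I(p) = 1/(p*(1-p)).
p = 0.87, 1-p = 0.13.
p*(1-p) = 0.1131.
I(p) = 1/0.1131 = 8.8417

8.8417


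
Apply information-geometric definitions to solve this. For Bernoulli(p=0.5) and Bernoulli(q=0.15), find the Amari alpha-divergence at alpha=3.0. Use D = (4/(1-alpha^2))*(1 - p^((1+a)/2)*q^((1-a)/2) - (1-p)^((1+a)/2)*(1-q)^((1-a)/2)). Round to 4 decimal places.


Amari alpha-divergence:
D = (4/(1-alpha^2))*(1 - p^((1+a)/2)*q^((1-a)/2) - (1-p)^((1+a)/2)*(1-q)^((1-a)/2)).
alpha = 3.0, p = 0.5, q = 0.15.
e1 = (1+alpha)/2 = 2.0, e2 = (1-alpha)/2 = -1.0.
t1 = p^e1 * q^e2 = 0.5^2.0 * 0.15^-1.0 = 1.666667.
t2 = (1-p)^e1 * (1-q)^e2 = 0.5^2.0 * 0.85^-1.0 = 0.294118.
4/(1-alpha^2) = -0.5.
D = -0.5*(1 - 1.666667 - 0.294118) = 0.4804

0.4804


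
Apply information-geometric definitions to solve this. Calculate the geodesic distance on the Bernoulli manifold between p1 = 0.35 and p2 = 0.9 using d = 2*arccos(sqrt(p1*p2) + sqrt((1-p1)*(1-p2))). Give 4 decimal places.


Geodesic distance on Bernoulli manifold:
d(p1,p2) = 2*arccos(sqrt(p1*p2) + sqrt((1-p1)*(1-p2))).
sqrt(p1*p2) = sqrt(0.35*0.9) = 0.561249.
sqrt((1-p1)*(1-p2)) = sqrt(0.65*0.1) = 0.254951.
arg = 0.561249 + 0.254951 = 0.8162.
d = 2*arccos(0.8162) = 1.2320

1.2320


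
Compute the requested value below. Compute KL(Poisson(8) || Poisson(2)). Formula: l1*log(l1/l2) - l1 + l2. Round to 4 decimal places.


KL divergence for Poisson:
KL = l1*log(l1/l2) - l1 + l2.
l1 = 8, l2 = 2.
log(8/2) = 1.386294.
l1*log(l1/l2) = 8 * 1.386294 = 11.090355.
KL = 11.090355 - 8 + 2 = 5.0904

5.0904


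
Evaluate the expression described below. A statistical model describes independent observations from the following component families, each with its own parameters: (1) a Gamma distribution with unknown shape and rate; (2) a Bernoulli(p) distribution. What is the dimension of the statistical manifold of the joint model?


The dimension of a statistical manifold equals the number of free
(independent) real parameters of the model. For a product of independent
blocks the parameter counts add.
- Gamma (shape, rate): 2.
- Bernoulli (p): 1.
Total = 2 + 1 = 3.
Dimension = 3

3


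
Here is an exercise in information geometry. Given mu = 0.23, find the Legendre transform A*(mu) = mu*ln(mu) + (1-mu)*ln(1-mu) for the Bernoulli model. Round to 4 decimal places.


Legendre transform for Bernoulli:
A*(mu) = mu*log(mu) + (1-mu)*log(1-mu).
mu = 0.23, 1-mu = 0.77.
mu*log(mu) = 0.23*log(0.23) = -0.338025.
(1-mu)*log(1-mu) = 0.77*log(0.77) = -0.201251.
A* = -0.338025 + -0.201251 = -0.5393

-0.5393


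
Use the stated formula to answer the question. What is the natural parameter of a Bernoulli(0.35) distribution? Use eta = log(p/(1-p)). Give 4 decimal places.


Natural parameter for Bernoulli: eta = log(p/(1-p)).
p = 0.35, 1-p = 0.65.
p/(1-p) = 0.538462.
eta = log(0.538462) = -0.6190

-0.6190


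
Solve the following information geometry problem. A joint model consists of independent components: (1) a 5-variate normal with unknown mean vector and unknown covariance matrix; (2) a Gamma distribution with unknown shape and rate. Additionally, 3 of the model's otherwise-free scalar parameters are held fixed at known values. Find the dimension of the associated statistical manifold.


The dimension of a statistical manifold equals the number of free
(independent) real parameters of the model. For a product of independent
blocks the parameter counts add.
- 5-variate normal: 5 (mean) + 5*6/2 = 15 (symmetric covariance) = 20.
- Gamma (shape, rate): 2.
Total = 20 + 2 = 22.
3 parameter(s) fixed at known values: 22 - 3 = 19.
Dimension = 19

19


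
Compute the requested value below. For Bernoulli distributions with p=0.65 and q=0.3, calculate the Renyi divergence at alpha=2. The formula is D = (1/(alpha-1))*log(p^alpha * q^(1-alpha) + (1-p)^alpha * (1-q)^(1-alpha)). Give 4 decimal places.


Renyi divergence of order alpha between Bernoulli distributions:
D = (1/(alpha-1))*log(p^alpha * q^(1-alpha) + (1-p)^alpha * (1-q)^(1-alpha)).
alpha = 2, p = 0.65, q = 0.3.
p^alpha * q^(1-alpha) = 0.65^2 * 0.3^-1 = 1.408333.
(1-p)^alpha * (1-q)^(1-alpha) = 0.35^2 * 0.7^-1 = 0.175.
sum = 1.408333 + 0.175 = 1.583333.
D = (1/1)*log(1.583333) = 0.4595

0.4595
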